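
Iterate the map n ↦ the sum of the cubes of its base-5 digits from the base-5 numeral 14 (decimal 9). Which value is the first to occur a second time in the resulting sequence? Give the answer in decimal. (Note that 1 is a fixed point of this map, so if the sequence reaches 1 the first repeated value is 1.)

9

9 = (1,4)_5 → 1³ + 4³ = 65
65 = (2,3,0)_5 → 2³ + 3³ + 0³ = 35
35 = (1,2,0)_5 → 1³ + 2³ + 0³ = 9  — 9 already appeared earlier.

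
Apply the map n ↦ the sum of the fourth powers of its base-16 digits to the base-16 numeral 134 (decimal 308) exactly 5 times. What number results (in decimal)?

308 = (1,3,4)_16 → 1⁴ + 3⁴ + 4⁴ = 338
338 = (1,5,2)_16 → 1⁴ + 5⁴ + 2⁴ = 642
642 = (2,8,2)_16 → 2⁴ + 8⁴ + 2⁴ = 4128
4128 = (1,0,2,0)_16 → 1⁴ + 0⁴ + 2⁴ + 0⁴ = 17
17 = (1,1)_16 → 1⁴ + 1⁴ = 2

2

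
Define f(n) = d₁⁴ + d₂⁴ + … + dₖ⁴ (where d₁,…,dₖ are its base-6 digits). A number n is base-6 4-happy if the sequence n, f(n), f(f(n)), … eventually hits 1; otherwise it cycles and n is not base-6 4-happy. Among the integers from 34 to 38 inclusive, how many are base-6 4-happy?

1

34: 34 → 881 → 897 → 962 → 544 → 353 → 963 → 609 → 978 → 338 → 114 → 82 → 273 → 164 → 353  (repeats 353)
35: 35 → 1250 → 1153 → 642 → 1266 → 1251 → 1218 → 1331 → 1251  (repeats 1251)
36: 36 → 1  (reaches 1)
37: 37 → 2 → 16 → 272 → 99 → 353 → 963 → 609 → 978 → 338 → 114 → 82 → 273 → 164 → 353  (repeats 353)
38: 38 → 17 → 641 → 1522 → 259 → 4 → 256 → 258 → 3 → 81 → 98 → 288 → 17  (repeats 17)
base-6 4-happy: 36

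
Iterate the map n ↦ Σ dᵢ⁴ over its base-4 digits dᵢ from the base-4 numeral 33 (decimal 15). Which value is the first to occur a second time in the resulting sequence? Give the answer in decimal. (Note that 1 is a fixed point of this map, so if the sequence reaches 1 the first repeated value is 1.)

81

15 = (3,3)_4 → 3⁴ + 3⁴ = 162
162 = (2,2,0,2)_4 → 2⁴ + 2⁴ + 0⁴ + 2⁴ = 48
48 = (3,0,0)_4 → 3⁴ + 0⁴ + 0⁴ = 81
81 = (1,1,0,1)_4 → 1⁴ + 1⁴ + 0⁴ + 1⁴ = 3
3 = (3)_4 → 3⁴ = 81  — 81 already appeared earlier.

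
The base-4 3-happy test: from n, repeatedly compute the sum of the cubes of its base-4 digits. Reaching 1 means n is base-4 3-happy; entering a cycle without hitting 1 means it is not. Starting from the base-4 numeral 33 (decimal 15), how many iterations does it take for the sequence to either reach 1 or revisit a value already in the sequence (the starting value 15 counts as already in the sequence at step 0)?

4

15 = (3,3)_4 → 3³ + 3³ = 54
54 = (3,1,2)_4 → 3³ + 1³ + 2³ = 36
36 = (2,1,0)_4 → 2³ + 1³ + 0³ = 9
9 = (2,1)_4 → 2³ + 1³ = 9  — 9 repeats.
That took 4 steps.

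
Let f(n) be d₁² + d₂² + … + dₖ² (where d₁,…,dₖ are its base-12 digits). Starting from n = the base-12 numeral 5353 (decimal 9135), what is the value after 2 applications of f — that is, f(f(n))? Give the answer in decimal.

9135 = (5,3,5,3)_12 → 5² + 3² + 5² + 3² = 25 + 9 + 25 + 9 = 68
68 = (5,8)_12 → 5² + 8² = 25 + 64 = 89

89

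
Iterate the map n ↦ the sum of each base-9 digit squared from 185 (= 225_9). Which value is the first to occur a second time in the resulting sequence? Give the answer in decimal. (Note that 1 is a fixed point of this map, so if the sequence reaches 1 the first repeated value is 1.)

185 = (2,2,5)_9 → 33
33 = (3,6)_9 → 45
45 = (5,0)_9 → 25
25 = (2,7)_9 → 53
53 = (5,8)_9 → 89
89 = (1,0,8)_9 → 65
65 = (7,2)_9 → 53  — 53 already appeared earlier.

53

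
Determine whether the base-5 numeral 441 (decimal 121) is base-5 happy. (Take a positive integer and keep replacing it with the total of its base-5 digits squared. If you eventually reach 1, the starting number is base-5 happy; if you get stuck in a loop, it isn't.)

121 = (4,4,1)_5 → 4² + 4² + 1² = 16 + 16 + 1 = 33
33 = (1,1,3)_5 → 1² + 1² + 3² = 1 + 1 + 9 = 11
11 = (2,1)_5 → 2² + 1² = 4 + 1 = 5
5 = (1,0)_5 → 1² + 0² = 1 + 0 = 1  — reached 1.

base-5 happy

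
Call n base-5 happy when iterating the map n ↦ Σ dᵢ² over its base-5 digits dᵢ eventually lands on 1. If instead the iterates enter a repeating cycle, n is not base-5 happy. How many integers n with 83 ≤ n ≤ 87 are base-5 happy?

83: 83 → 19 → 25 → 1  — base-5 happy
84: 84 → 26 → 2 → 4 → 16 → 10 → 4  — not base-5 happy
85: 85 → 13 → 13  — not base-5 happy
86: 86 → 14 → 20 → 16 → 10 → 4 → 16  — not base-5 happy
87: 87 → 17 → 13 → 13  — not base-5 happy
base-5 happy: 83

1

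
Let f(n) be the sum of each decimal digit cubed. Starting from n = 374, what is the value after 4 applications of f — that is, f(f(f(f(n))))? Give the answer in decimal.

134

374 → 3³ + 7³ + 4³ = 27 + 343 + 64 = 434
434 → 4³ + 3³ + 4³ = 64 + 27 + 64 = 155
155 → 1³ + 5³ + 5³ = 1 + 125 + 125 = 251
251 → 2³ + 5³ + 1³ = 8 + 125 + 1 = 134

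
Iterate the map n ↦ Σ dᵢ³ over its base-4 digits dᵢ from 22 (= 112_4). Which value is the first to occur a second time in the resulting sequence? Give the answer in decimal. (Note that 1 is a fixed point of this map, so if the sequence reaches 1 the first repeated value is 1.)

1

22 = (1,1,2)_4 → 1³ + 1³ + 2³ = 1 + 1 + 8 = 10
10 = (2,2)_4 → 2³ + 2³ = 8 + 8 = 16
16 = (1,0,0)_4 → 1³ + 0³ + 0³ = 1 + 0 + 0 = 1  — reached the fixed point 1.
1 → 1, so 1 is the first repeated value.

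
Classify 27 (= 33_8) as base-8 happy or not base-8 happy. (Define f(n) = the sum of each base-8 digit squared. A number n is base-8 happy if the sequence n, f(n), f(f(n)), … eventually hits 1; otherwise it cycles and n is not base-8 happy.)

27 = (3,3)_8 → 3² + 3² = 9 + 9 = 18
18 = (2,2)_8 → 2² + 2² = 4 + 4 = 8
8 = (1,0)_8 → 1² + 0² = 1 + 0 = 1  — reached 1.

base-8 happy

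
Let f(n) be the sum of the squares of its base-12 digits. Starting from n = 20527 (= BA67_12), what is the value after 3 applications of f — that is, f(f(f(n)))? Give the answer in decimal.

20527 = (11,10,6,7)_12 → 11² + 10² + 6² + 7² = 121 + 100 + 36 + 49 = 306
306 = (2,1,6)_12 → 2² + 1² + 6² = 4 + 1 + 36 = 41
41 = (3,5)_12 → 3² + 5² = 9 + 25 = 34

34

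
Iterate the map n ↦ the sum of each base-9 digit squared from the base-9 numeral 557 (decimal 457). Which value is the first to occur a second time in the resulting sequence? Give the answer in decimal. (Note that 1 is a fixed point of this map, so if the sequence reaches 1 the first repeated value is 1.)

53

457 = (5,5,7)_9 → 5² + 5² + 7² = 25 + 25 + 49 = 99
99 = (1,2,0)_9 → 1² + 2² + 0² = 1 + 4 + 0 = 5
5 = (5)_9 → 5² = 25
25 = (2,7)_9 → 2² + 7² = 4 + 49 = 53
53 = (5,8)_9 → 5² + 8² = 25 + 64 = 89
89 = (1,0,8)_9 → 1² + 0² + 8² = 1 + 0 + 64 = 65
65 = (7,2)_9 → 7² + 2² = 49 + 4 = 53  — 53 already appeared earlier.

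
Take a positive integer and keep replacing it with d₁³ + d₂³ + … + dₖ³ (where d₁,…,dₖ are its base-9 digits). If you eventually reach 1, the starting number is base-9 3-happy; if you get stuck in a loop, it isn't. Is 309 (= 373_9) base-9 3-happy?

base-9 3-happy

309 = (3,7,3)_9 → 3³ + 7³ + 3³ = 397
397 = (4,8,1)_9 → 4³ + 8³ + 1³ = 577
577 = (7,1,1)_9 → 7³ + 1³ + 1³ = 345
345 = (4,2,3)_9 → 4³ + 2³ + 3³ = 99
99 = (1,2,0)_9 → 1³ + 2³ + 0³ = 9
9 = (1,0)_9 → 1³ + 0³ = 1  — reached 1.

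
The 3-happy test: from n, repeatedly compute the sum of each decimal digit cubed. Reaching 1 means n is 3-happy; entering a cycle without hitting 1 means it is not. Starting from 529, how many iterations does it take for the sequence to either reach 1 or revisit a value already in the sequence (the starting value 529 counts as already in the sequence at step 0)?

10

529 → 5³ + 2³ + 9³ = 862
862 → 8³ + 6³ + 2³ = 736
736 → 7³ + 3³ + 6³ = 586
586 → 5³ + 8³ + 6³ = 853
853 → 8³ + 5³ + 3³ = 664
664 → 6³ + 6³ + 4³ = 496
496 → 4³ + 9³ + 6³ = 1009
1009 → 1³ + 0³ + 0³ + 9³ = 730
730 → 7³ + 3³ + 0³ = 370
370 → 3³ + 7³ + 0³ = 370  — 370 repeats.
That took 10 steps.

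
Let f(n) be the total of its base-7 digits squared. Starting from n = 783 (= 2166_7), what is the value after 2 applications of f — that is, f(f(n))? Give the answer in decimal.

783 = (2,1,6,6)_7 → 2² + 1² + 6² + 6² = 4 + 1 + 36 + 36 = 77
77 = (1,4,0)_7 → 1² + 4² + 0² = 1 + 16 + 0 = 17

17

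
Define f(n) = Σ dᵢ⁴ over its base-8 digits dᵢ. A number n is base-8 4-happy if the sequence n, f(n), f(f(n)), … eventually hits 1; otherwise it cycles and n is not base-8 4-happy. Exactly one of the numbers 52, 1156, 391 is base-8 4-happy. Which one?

1156

52: 52 → 1552 → 97 → 258 → 272 → 272  — repeats 272 (not base-8 4-happy)
1156: 1156 → 288 → 512 → 1  — reaches 1 (base-8 4-happy)
391: 391 → 3697 → 3699 → 3779 → 2563 → 706 → 98 → 273 → 273  — repeats 273 (not base-8 4-happy)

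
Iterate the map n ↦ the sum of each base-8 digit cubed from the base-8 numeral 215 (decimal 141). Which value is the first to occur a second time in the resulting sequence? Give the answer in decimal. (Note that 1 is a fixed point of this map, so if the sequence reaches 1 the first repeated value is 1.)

559

141 = (2,1,5)_8 → 2³ + 1³ + 5³ = 134
134 = (2,0,6)_8 → 2³ + 0³ + 6³ = 224
224 = (3,4,0)_8 → 3³ + 4³ + 0³ = 91
91 = (1,3,3)_8 → 1³ + 3³ + 3³ = 55
55 = (6,7)_8 → 6³ + 7³ = 559
559 = (1,0,5,7)_8 → 1³ + 0³ + 5³ + 7³ = 469
469 = (7,2,5)_8 → 7³ + 2³ + 5³ = 476
476 = (7,3,4)_8 → 7³ + 3³ + 4³ = 434
434 = (6,6,2)_8 → 6³ + 6³ + 2³ = 440
440 = (6,7,0)_8 → 6³ + 7³ + 0³ = 559  — 559 already appeared earlier.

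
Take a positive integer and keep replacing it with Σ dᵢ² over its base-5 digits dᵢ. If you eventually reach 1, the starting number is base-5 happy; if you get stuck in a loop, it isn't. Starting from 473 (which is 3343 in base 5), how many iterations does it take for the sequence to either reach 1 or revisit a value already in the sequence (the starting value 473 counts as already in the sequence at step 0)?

473 = (3,3,4,3)_5 → 3² + 3² + 4² + 3² = 9 + 9 + 16 + 9 = 43
43 = (1,3,3)_5 → 1² + 3² + 3² = 1 + 9 + 9 = 19
19 = (3,4)_5 → 3² + 4² = 9 + 16 = 25
25 = (1,0,0)_5 → 1² + 0² + 0² = 1 + 0 + 0 = 1  — reached 1.
That took 4 steps.

4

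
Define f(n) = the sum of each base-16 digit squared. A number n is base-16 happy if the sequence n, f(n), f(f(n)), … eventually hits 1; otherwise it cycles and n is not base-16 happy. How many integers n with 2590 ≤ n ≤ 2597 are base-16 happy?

3

2590: 2590 → 297 → 86 → 61 → 178 → 125 → 218 → 269 → 170 → 200 → 208 → 169 → 181 → 146 → 85 → 50 → 13 → 169  — not base-16 happy
2591: 2591 → 326 → 53 → 34 → 8 → 64 → 16 → 1  — base-16 happy
2592: 2592 → 104 → 100 → 52 → 25 → 82 → 29 → 170 → 200 → 208 → 169 → 181 → 146 → 85 → 50 → 13 → 169  — not base-16 happy
2593: 2593 → 105 → 117 → 74 → 116 → 65 → 17 → 2 → 4 → 16 → 1  — base-16 happy
2594: 2594 → 108 → 180 → 137 → 145 → 82 → 29 → 170 → 200 → 208 → 169 → 181 → 146 → 85 → 50 → 13 → 169  — not base-16 happy
2595: 2595 → 113 → 50 → 13 → 169 → 181 → 146 → 85 → 50  — not base-16 happy
2596: 2596 → 120 → 113 → 50 → 13 → 169 → 181 → 146 → 85 → 50  — not base-16 happy
2597: 2597 → 129 → 65 → 17 → 2 → 4 → 16 → 1  — base-16 happy
base-16 happy: 2591, 2593, 2597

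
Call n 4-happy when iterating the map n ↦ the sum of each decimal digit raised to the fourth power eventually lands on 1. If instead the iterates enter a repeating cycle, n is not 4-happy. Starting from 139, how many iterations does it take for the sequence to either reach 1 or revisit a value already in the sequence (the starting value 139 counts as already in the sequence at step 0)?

13

139 → 1⁴ + 3⁴ + 9⁴ = 6643
6643 → 6⁴ + 6⁴ + 4⁴ + 3⁴ = 2929
2929 → 2⁴ + 9⁴ + 2⁴ + 9⁴ = 13154
13154 → 1⁴ + 3⁴ + 1⁴ + 5⁴ + 4⁴ = 964
964 → 9⁴ + 6⁴ + 4⁴ = 8113
8113 → 8⁴ + 1⁴ + 1⁴ + 3⁴ = 4179
4179 → 4⁴ + 1⁴ + 7⁴ + 9⁴ = 9219
9219 → 9⁴ + 2⁴ + 1⁴ + 9⁴ = 13139
13139 → 1⁴ + 3⁴ + 1⁴ + 3⁴ + 9⁴ = 6725
6725 → 6⁴ + 7⁴ + 2⁴ + 5⁴ = 4338
4338 → 4⁴ + 3⁴ + 3⁴ + 8⁴ = 4514
4514 → 4⁴ + 5⁴ + 1⁴ + 4⁴ = 1138
1138 → 1⁴ + 1⁴ + 3⁴ + 8⁴ = 4179  — 4179 repeats.
That took 13 steps.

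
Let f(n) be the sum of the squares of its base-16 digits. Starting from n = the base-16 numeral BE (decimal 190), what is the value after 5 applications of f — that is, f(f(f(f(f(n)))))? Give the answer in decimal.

32

190 = (11,14)_16 → 11² + 14² = 317
317 = (1,3,13)_16 → 1² + 3² + 13² = 179
179 = (11,3)_16 → 11² + 3² = 130
130 = (8,2)_16 → 8² + 2² = 68
68 = (4,4)_16 → 4² + 4² = 32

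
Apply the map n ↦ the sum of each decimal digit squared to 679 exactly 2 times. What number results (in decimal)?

679 → 166
166 → 73

73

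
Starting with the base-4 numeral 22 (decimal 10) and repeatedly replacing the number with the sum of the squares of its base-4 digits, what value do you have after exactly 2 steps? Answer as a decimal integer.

10 = (2,2)_4 → 2² + 2² = 8
8 = (2,0)_4 → 2² + 0² = 4

4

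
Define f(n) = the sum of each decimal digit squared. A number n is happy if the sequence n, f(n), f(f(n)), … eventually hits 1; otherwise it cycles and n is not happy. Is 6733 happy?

6733 → 103
103 → 10
10 → 1  — reached 1.

happy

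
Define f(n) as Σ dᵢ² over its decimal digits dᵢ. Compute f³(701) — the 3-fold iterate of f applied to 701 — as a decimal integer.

29

701 → 7² + 0² + 1² = 49 + 0 + 1 = 50
50 → 5² + 0² = 25 + 0 = 25
25 → 2² + 5² = 4 + 25 = 29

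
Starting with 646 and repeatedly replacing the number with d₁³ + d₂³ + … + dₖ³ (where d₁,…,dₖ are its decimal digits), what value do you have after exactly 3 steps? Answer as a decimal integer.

730

646 → 6³ + 4³ + 6³ = 216 + 64 + 216 = 496
496 → 4³ + 9³ + 6³ = 64 + 729 + 216 = 1009
1009 → 1³ + 0³ + 0³ + 9³ = 1 + 0 + 0 + 729 = 730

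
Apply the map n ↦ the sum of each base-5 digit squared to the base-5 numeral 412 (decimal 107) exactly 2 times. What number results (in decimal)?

107 = (4,1,2)_5 → 4² + 1² + 2² = 21
21 = (4,1)_5 → 4² + 1² = 17

17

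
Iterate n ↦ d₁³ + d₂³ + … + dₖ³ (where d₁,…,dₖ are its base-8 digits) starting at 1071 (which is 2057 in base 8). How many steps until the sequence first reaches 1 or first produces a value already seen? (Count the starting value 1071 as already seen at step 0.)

6

1071 = (2,0,5,7)_8 → 2³ + 0³ + 5³ + 7³ = 8 + 0 + 125 + 343 = 476
476 = (7,3,4)_8 → 7³ + 3³ + 4³ = 343 + 27 + 64 = 434
434 = (6,6,2)_8 → 6³ + 6³ + 2³ = 216 + 216 + 8 = 440
440 = (6,7,0)_8 → 6³ + 7³ + 0³ = 216 + 343 + 0 = 559
559 = (1,0,5,7)_8 → 1³ + 0³ + 5³ + 7³ = 1 + 0 + 125 + 343 = 469
469 = (7,2,5)_8 → 7³ + 2³ + 5³ = 343 + 8 + 125 = 476  — 476 repeats.
That took 6 steps.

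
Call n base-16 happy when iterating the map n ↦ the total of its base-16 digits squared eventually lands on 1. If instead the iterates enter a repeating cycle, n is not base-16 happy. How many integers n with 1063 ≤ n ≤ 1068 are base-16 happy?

2

1063: 1063 → 69 → 41 → 85 → 50 → 13 → 169 → 181 → 146 → 85  (repeats 85)
1064: 1064 → 84 → 41 → 85 → 50 → 13 → 169 → 181 → 146 → 85  (repeats 85)
1065: 1065 → 101 → 61 → 178 → 125 → 218 → 269 → 170 → 200 → 208 → 169 → 181 → 146 → 85 → 50 → 13 → 169  (repeats 169)
1066: 1066 → 120 → 113 → 50 → 13 → 169 → 181 → 146 → 85 → 50  (repeats 50)
1067: 1067 → 141 → 233 → 277 → 27 → 122 → 149 → 106 → 136 → 128 → 64 → 16 → 1  (reaches 1)
1068: 1068 → 164 → 116 → 65 → 17 → 2 → 4 → 16 → 1  (reaches 1)
base-16 happy: 1067, 1068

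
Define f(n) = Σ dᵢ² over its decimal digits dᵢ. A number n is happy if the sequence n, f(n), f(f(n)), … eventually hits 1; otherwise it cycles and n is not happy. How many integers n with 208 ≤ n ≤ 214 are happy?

1

208: 208 → 68 → 100 → 1  — happy
209: 209 → 85 → 89 → 145 → 42 → 20 → 4 → 16 → 37 → 58 → 89  — not happy
210: 210 → 5 → 25 → 29 → 85 → 89 → 145 → 42 → 20 → 4 → 16 → 37 → 58 → 89  — not happy
211: 211 → 6 → 36 → 45 → 41 → 17 → 50 → 25 → 29 → 85 → 89 → 145 → 42 → 20 → 4 → 16 → 37 → 58 → 89  — not happy
212: 212 → 9 → 81 → 65 → 61 → 37 → 58 → 89 → 145 → 42 → 20 → 4 → 16 → 37  — not happy
213: 213 → 14 → 17 → 50 → 25 → 29 → 85 → 89 → 145 → 42 → 20 → 4 → 16 → 37 → 58 → 89  — not happy
214: 214 → 21 → 5 → 25 → 29 → 85 → 89 → 145 → 42 → 20 → 4 → 16 → 37 → 58 → 89  — not happy
happy: 208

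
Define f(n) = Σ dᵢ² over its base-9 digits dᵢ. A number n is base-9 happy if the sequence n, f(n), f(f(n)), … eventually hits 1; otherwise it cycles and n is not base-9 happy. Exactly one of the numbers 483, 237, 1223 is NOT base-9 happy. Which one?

483: 483 → 125 → 81 → 1  — reaches 1 (base-9 happy)
237: 237 → 77 → 89 → 65 → 53 → 89  — repeats 89 (not base-9 happy)
1223: 1223 → 101 → 9 → 1  — reaches 1 (base-9 happy)

237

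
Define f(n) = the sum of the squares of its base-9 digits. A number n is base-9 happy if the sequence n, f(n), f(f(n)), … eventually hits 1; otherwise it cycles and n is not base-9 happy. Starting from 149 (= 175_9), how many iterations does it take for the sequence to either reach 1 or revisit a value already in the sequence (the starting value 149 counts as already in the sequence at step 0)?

149 = (1,7,5)_9 → 1² + 7² + 5² = 75
75 = (8,3)_9 → 8² + 3² = 73
73 = (8,1)_9 → 8² + 1² = 65
65 = (7,2)_9 → 7² + 2² = 53
53 = (5,8)_9 → 5² + 8² = 89
89 = (1,0,8)_9 → 1² + 0² + 8² = 65  — 65 repeats.
That took 6 steps.

6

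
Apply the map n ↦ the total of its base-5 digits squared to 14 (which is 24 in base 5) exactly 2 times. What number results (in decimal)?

16

14 = (2,4)_5 → 2² + 4² = 20
20 = (4,0)_5 → 4² + 0² = 16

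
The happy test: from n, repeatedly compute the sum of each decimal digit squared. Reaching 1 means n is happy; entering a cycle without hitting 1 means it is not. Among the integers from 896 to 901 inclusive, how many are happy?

2

896: 896 → 181 → 66 → 72 → 53 → 34 → 25 → 29 → 85 → 89 → 145 → 42 → 20 → 4 → 16 → 37 → 58 → 89  — not happy
897: 897 → 194 → 98 → 145 → 42 → 20 → 4 → 16 → 37 → 58 → 89 → 145  — not happy
898: 898 → 209 → 85 → 89 → 145 → 42 → 20 → 4 → 16 → 37 → 58 → 89  — not happy
899: 899 → 226 → 44 → 32 → 13 → 10 → 1  — happy
900: 900 → 81 → 65 → 61 → 37 → 58 → 89 → 145 → 42 → 20 → 4 → 16 → 37  — not happy
901: 901 → 82 → 68 → 100 → 1  — happy
happy: 899, 901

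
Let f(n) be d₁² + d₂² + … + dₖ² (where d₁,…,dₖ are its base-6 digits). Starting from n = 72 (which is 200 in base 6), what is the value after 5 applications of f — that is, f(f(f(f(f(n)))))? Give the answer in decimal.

5

72 = (2,0,0)_6 → 2² + 0² + 0² = 4 + 0 + 0 = 4
4 = (4)_6 → 4² = 16
16 = (2,4)_6 → 2² + 4² = 4 + 16 = 20
20 = (3,2)_6 → 3² + 2² = 9 + 4 = 13
13 = (2,1)_6 → 2² + 1² = 4 + 1 = 5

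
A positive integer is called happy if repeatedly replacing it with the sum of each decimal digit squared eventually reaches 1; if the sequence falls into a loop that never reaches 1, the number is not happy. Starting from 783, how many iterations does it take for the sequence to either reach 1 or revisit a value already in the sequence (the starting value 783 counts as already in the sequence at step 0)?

783 → 7² + 8² + 3² = 49 + 64 + 9 = 122
122 → 1² + 2² + 2² = 1 + 4 + 4 = 9
9 → 9² = 81
81 → 8² + 1² = 64 + 1 = 65
65 → 6² + 5² = 36 + 25 = 61
61 → 6² + 1² = 36 + 1 = 37
37 → 3² + 7² = 9 + 49 = 58
58 → 5² + 8² = 25 + 64 = 89
89 → 8² + 9² = 64 + 81 = 145
145 → 1² + 4² + 5² = 1 + 16 + 25 = 42
42 → 4² + 2² = 16 + 4 = 20
20 → 2² + 0² = 4 + 0 = 4
4 → 4² = 16
16 → 1² + 6² = 1 + 36 = 37  — 37 repeats.
That took 14 steps.

14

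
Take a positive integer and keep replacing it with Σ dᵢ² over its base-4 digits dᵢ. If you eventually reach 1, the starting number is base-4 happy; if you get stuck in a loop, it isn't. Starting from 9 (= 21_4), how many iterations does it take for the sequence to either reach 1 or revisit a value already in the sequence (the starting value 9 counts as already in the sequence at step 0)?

4

9 = (2,1)_4 → 2² + 1² = 5
5 = (1,1)_4 → 1² + 1² = 2
2 = (2)_4 → 2² = 4
4 = (1,0)_4 → 1² + 0² = 1  — reached 1.
That took 4 steps.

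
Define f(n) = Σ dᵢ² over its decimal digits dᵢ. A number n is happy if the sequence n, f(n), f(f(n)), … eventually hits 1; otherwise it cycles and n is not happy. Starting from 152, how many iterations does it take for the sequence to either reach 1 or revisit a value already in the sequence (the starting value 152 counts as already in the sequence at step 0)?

14

152 → 1² + 5² + 2² = 1 + 25 + 4 = 30
30 → 3² + 0² = 9 + 0 = 9
9 → 9² = 81
81 → 8² + 1² = 64 + 1 = 65
65 → 6² + 5² = 36 + 25 = 61
61 → 6² + 1² = 36 + 1 = 37
37 → 3² + 7² = 9 + 49 = 58
58 → 5² + 8² = 25 + 64 = 89
89 → 8² + 9² = 64 + 81 = 145
145 → 1² + 4² + 5² = 1 + 16 + 25 = 42
42 → 4² + 2² = 16 + 4 = 20
20 → 2² + 0² = 4 + 0 = 4
4 → 4² = 16
16 → 1² + 6² = 1 + 36 = 37  — 37 repeats.
That took 14 steps.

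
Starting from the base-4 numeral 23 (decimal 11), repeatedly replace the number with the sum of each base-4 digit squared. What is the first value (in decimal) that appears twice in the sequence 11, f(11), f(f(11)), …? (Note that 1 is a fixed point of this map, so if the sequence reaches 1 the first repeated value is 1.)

11 = (2,3)_4 → 2² + 3² = 13
13 = (3,1)_4 → 3² + 1² = 10
10 = (2,2)_4 → 2² + 2² = 8
8 = (2,0)_4 → 2² + 0² = 4
4 = (1,0)_4 → 1² + 0² = 1  — reached the fixed point 1.
1 → 1, so 1 is the first repeated value.

1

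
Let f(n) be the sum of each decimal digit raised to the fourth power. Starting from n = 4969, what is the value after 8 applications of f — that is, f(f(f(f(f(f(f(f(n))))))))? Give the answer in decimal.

4338

4969 → 4⁴ + 9⁴ + 6⁴ + 9⁴ = 14674
14674 → 1⁴ + 4⁴ + 6⁴ + 7⁴ + 4⁴ = 4210
4210 → 4⁴ + 2⁴ + 1⁴ + 0⁴ = 273
273 → 2⁴ + 7⁴ + 3⁴ = 2498
2498 → 2⁴ + 4⁴ + 9⁴ + 8⁴ = 10929
10929 → 1⁴ + 0⁴ + 9⁴ + 2⁴ + 9⁴ = 13139
13139 → 1⁴ + 3⁴ + 1⁴ + 3⁴ + 9⁴ = 6725
6725 → 6⁴ + 7⁴ + 2⁴ + 5⁴ = 4338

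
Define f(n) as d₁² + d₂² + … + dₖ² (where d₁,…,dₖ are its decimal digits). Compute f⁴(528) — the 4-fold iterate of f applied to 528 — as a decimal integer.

65

528 → 93
93 → 90
90 → 81
81 → 65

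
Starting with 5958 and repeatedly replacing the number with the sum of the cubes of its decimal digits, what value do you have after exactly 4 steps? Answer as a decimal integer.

1074

5958 → 1491
1491 → 795
795 → 1197
1197 → 1074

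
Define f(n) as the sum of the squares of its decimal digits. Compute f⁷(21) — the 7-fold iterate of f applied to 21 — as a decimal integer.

21 → 2² + 1² = 5
5 → 5² = 25
25 → 2² + 5² = 29
29 → 2² + 9² = 85
85 → 8² + 5² = 89
89 → 8² + 9² = 145
145 → 1² + 4² + 5² = 42

42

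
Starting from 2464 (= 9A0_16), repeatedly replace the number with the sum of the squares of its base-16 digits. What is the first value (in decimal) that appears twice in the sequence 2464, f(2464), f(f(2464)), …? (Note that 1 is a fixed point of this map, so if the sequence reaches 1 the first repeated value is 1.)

181

2464 = (9,10,0)_16 → 9² + 10² + 0² = 81 + 100 + 0 = 181
181 = (11,5)_16 → 11² + 5² = 121 + 25 = 146
146 = (9,2)_16 → 9² + 2² = 81 + 4 = 85
85 = (5,5)_16 → 5² + 5² = 25 + 25 = 50
50 = (3,2)_16 → 3² + 2² = 9 + 4 = 13
13 = (13)_16 → 13² = 169
169 = (10,9)_16 → 10² + 9² = 100 + 81 = 181  — 181 already appeared earlier.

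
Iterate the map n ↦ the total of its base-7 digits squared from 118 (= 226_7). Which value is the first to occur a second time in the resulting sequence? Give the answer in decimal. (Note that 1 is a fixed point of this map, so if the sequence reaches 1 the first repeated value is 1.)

118 = (2,2,6)_7 → 2² + 2² + 6² = 4 + 4 + 36 = 44
44 = (6,2)_7 → 6² + 2² = 36 + 4 = 40
40 = (5,5)_7 → 5² + 5² = 25 + 25 = 50
50 = (1,0,1)_7 → 1² + 0² + 1² = 1 + 0 + 1 = 2
2 = (2)_7 → 2² = 4
4 = (4)_7 → 4² = 16
16 = (2,2)_7 → 2² + 2² = 4 + 4 = 8
8 = (1,1)_7 → 1² + 1² = 1 + 1 = 2  — 2 already appeared earlier.

2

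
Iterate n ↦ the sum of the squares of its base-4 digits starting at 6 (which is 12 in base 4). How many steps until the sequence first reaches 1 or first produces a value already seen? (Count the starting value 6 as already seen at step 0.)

6 = (1,2)_4 → 5
5 = (1,1)_4 → 2
2 = (2)_4 → 4
4 = (1,0)_4 → 1  — reached 1.
That took 4 steps.

4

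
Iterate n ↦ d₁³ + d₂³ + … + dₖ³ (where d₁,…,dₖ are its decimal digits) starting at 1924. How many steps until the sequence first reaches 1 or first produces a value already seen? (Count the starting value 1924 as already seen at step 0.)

1924 → 1³ + 9³ + 2³ + 4³ = 802
802 → 8³ + 0³ + 2³ = 520
520 → 5³ + 2³ + 0³ = 133
133 → 1³ + 3³ + 3³ = 55
55 → 5³ + 5³ = 250
250 → 2³ + 5³ + 0³ = 133  — 133 repeats.
That took 6 steps.

6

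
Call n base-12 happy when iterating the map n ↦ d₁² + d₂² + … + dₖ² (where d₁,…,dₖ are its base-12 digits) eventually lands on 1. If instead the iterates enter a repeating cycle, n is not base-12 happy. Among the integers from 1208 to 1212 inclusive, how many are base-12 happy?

1

1208: 1208 → 144 → 1  (reaches 1)
1209: 1209 → 161 → 27 → 13 → 2 → 4 → 16 → 17 → 26 → 8 → 64 → 41 → 34 → 104 → 128 → 164 → 66 → 61 → 26  (repeats 26)
1210: 1210 → 180 → 10 → 100 → 80 → 100  (repeats 100)
1211: 1211 → 201 → 98 → 68 → 89 → 74 → 40 → 25 → 5 → 25  (repeats 25)
1212: 1212 → 89 → 74 → 40 → 25 → 5 → 25  (repeats 25)
base-12 happy: 1208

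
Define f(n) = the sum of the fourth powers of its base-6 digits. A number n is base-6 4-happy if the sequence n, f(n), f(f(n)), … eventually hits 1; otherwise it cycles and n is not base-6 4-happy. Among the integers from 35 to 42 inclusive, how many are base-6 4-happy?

1

35: 35 → 1250 → 1153 → 642 → 1266 → 1251 → 1218 → 1331 → 1251  (repeats 1251)
36: 36 → 1  (reaches 1)
37: 37 → 2 → 16 → 272 → 99 → 353 → 963 → 609 → 978 → 338 → 114 → 82 → 273 → 164 → 353  (repeats 353)
38: 38 → 17 → 641 → 1522 → 259 → 4 → 256 → 258 → 3 → 81 → 98 → 288 → 17  (repeats 17)
39: 39 → 82 → 273 → 164 → 353 → 963 → 609 → 978 → 338 → 114 → 82  (repeats 82)
40: 40 → 257 → 627 → 738 → 178 → 1137 → 788 → 803 → 963 → 609 → 978 → 338 → 114 → 82 → 273 → 164 → 353 → 963  (repeats 963)
41: 41 → 626 → 673 → 338 → 114 → 82 → 273 → 164 → 353 → 963 → 609 → 978 → 338  (repeats 338)
42: 42 → 2 → 16 → 272 → 99 → 353 → 963 → 609 → 978 → 338 → 114 → 82 → 273 → 164 → 353  (repeats 353)
base-6 4-happy: 36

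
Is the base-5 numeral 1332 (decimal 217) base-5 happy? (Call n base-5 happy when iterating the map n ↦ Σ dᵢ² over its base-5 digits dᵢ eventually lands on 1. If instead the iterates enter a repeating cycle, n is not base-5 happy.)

base-5 happy

217 = (1,3,3,2)_5 → 1² + 3² + 3² + 2² = 23
23 = (4,3)_5 → 4² + 3² = 25
25 = (1,0,0)_5 → 1² + 0² + 0² = 1  — reached 1.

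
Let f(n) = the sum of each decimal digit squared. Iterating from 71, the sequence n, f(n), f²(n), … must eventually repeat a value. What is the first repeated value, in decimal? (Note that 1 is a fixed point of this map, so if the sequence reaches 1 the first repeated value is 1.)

89

71 → 50
50 → 25
25 → 29
29 → 85
85 → 89
89 → 145
145 → 42
42 → 20
20 → 4
4 → 16
16 → 37
37 → 58
58 → 89  — 89 already appeared earlier.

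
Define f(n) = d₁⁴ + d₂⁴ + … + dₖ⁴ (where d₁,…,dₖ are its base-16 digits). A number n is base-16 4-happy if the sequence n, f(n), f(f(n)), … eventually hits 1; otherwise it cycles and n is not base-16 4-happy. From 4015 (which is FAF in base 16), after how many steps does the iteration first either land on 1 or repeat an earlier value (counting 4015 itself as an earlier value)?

4015 = (15,10,15)_16 → 15⁴ + 10⁴ + 15⁴ = 50625 + 10000 + 50625 = 111250
111250 = (1,11,2,9,2)_16 → 1⁴ + 11⁴ + 2⁴ + 9⁴ + 2⁴ = 1 + 14641 + 16 + 6561 + 16 = 21235
21235 = (5,2,15,3)_16 → 5⁴ + 2⁴ + 15⁴ + 3⁴ = 625 + 16 + 50625 + 81 = 51347
51347 = (12,8,9,3)_16 → 12⁴ + 8⁴ + 9⁴ + 3⁴ = 20736 + 4096 + 6561 + 81 = 31474
31474 = (7,10,15,2)_16 → 7⁴ + 10⁴ + 15⁴ + 2⁴ = 2401 + 10000 + 50625 + 16 = 63042
63042 = (15,6,4,2)_16 → 15⁴ + 6⁴ + 4⁴ + 2⁴ = 50625 + 1296 + 256 + 16 = 52193
52193 = (12,11,14,1)_16 → 12⁴ + 11⁴ + 14⁴ + 1⁴ = 20736 + 14641 + 38416 + 1 = 73794
73794 = (1,2,0,4,2)_16 → 1⁴ + 2⁴ + 0⁴ + 4⁴ + 2⁴ = 1 + 16 + 0 + 256 + 16 = 289
289 = (1,2,1)_16 → 1⁴ + 2⁴ + 1⁴ = 1 + 16 + 1 = 18
18 = (1,2)_16 → 1⁴ + 2⁴ = 1 + 16 = 17
17 = (1,1)_16 → 1⁴ + 1⁴ = 1 + 1 = 2
2 = (2)_16 → 2⁴ = 16
16 = (1,0)_16 → 1⁴ + 0⁴ = 1 + 0 = 1  — reached 1.
That took 13 steps.

13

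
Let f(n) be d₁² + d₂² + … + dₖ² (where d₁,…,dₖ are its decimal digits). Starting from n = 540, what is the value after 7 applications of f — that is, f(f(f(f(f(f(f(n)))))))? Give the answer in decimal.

540 → 5² + 4² + 0² = 41
41 → 4² + 1² = 17
17 → 1² + 7² = 50
50 → 5² + 0² = 25
25 → 2² + 5² = 29
29 → 2² + 9² = 85
85 → 8² + 5² = 89

89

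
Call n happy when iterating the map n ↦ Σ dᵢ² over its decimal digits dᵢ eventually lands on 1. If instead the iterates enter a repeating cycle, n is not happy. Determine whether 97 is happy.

happy

97 → 9² + 7² = 130
130 → 1² + 3² + 0² = 10
10 → 1² + 0² = 1  — reached 1.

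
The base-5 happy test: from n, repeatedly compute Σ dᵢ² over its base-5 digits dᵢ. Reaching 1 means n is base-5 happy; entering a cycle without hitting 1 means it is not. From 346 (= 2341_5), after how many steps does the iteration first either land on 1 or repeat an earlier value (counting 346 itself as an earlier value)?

346 = (2,3,4,1)_5 → 30
30 = (1,1,0)_5 → 2
2 = (2)_5 → 4
4 = (4)_5 → 16
16 = (3,1)_5 → 10
10 = (2,0)_5 → 4  — 4 repeats.
That took 6 steps.

6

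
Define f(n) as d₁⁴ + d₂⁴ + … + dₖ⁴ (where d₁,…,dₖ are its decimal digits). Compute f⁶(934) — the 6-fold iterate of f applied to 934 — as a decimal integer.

4114

934 → 6898
6898 → 16049
16049 → 8114
8114 → 4354
4354 → 1218
1218 → 4114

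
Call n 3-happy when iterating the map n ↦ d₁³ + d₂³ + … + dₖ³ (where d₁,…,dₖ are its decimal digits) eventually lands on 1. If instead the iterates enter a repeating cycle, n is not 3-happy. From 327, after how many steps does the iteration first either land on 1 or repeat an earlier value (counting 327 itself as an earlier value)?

327 → 3³ + 2³ + 7³ = 378
378 → 3³ + 7³ + 8³ = 882
882 → 8³ + 8³ + 2³ = 1032
1032 → 1³ + 0³ + 3³ + 2³ = 36
36 → 3³ + 6³ = 243
243 → 2³ + 4³ + 3³ = 99
99 → 9³ + 9³ = 1458
1458 → 1³ + 4³ + 5³ + 8³ = 702
702 → 7³ + 0³ + 2³ = 351
351 → 3³ + 5³ + 1³ = 153
153 → 1³ + 5³ + 3³ = 153  — 153 repeats.
That took 11 steps.

11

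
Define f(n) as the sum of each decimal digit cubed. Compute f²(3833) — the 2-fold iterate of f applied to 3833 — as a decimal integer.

3833 → 3³ + 8³ + 3³ + 3³ = 593
593 → 5³ + 9³ + 3³ = 881

881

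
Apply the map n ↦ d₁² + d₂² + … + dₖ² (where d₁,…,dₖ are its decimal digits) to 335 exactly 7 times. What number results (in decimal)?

335 → 43
43 → 25
25 → 29
29 → 85
85 → 89
89 → 145
145 → 42

42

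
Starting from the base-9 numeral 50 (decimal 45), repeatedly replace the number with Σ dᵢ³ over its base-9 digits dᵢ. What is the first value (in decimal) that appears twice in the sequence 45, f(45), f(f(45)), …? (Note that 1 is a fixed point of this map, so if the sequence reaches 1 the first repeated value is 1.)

1

45 = (5,0)_9 → 5³ + 0³ = 125
125 = (1,4,8)_9 → 1³ + 4³ + 8³ = 577
577 = (7,1,1)_9 → 7³ + 1³ + 1³ = 345
345 = (4,2,3)_9 → 4³ + 2³ + 3³ = 99
99 = (1,2,0)_9 → 1³ + 2³ + 0³ = 9
9 = (1,0)_9 → 1³ + 0³ = 1  — reached the fixed point 1.
1 → 1, so 1 is the first repeated value.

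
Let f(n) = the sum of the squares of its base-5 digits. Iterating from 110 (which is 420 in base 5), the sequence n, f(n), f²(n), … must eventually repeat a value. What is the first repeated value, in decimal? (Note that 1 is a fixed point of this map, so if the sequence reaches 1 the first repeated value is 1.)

110 = (4,2,0)_5 → 20
20 = (4,0)_5 → 16
16 = (3,1)_5 → 10
10 = (2,0)_5 → 4
4 = (4)_5 → 16  — 16 already appeared earlier.

16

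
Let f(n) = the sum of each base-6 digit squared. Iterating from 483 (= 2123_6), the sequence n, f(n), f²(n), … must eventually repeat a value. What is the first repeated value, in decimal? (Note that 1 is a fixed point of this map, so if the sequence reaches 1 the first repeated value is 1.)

483 = (2,1,2,3)_6 → 2² + 1² + 2² + 3² = 18
18 = (3,0)_6 → 3² + 0² = 9
9 = (1,3)_6 → 1² + 3² = 10
10 = (1,4)_6 → 1² + 4² = 17
17 = (2,5)_6 → 2² + 5² = 29
29 = (4,5)_6 → 4² + 5² = 41
41 = (1,0,5)_6 → 1² + 0² + 5² = 26
26 = (4,2)_6 → 4² + 2² = 20
20 = (3,2)_6 → 3² + 2² = 13
13 = (2,1)_6 → 2² + 1² = 5
5 = (5)_6 → 5² = 25
25 = (4,1)_6 → 4² + 1² = 17  — 17 already appeared earlier.

17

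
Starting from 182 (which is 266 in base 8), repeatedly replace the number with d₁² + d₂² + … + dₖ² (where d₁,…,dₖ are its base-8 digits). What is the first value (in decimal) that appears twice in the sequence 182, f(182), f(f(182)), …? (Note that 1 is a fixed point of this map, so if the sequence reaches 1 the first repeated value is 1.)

182 = (2,6,6)_8 → 76
76 = (1,1,4)_8 → 18
18 = (2,2)_8 → 8
8 = (1,0)_8 → 1  — reached the fixed point 1.
1 → 1, so 1 is the first repeated value.

1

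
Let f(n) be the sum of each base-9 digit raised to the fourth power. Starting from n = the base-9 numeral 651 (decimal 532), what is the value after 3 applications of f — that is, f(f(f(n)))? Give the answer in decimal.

2258

532 = (6,5,1)_9 → 1922
1922 = (2,5,6,5)_9 → 2562
2562 = (3,4,5,6)_9 → 2258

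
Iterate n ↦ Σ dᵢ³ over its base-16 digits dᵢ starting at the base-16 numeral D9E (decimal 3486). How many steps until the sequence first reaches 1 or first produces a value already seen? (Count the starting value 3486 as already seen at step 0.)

3486 = (13,9,14)_16 → 13³ + 9³ + 14³ = 5670
5670 = (1,6,2,6)_16 → 1³ + 6³ + 2³ + 6³ = 441
441 = (1,11,9)_16 → 1³ + 11³ + 9³ = 2061
2061 = (8,0,13)_16 → 8³ + 0³ + 13³ = 2709
2709 = (10,9,5)_16 → 10³ + 9³ + 5³ = 1854
1854 = (7,3,14)_16 → 7³ + 3³ + 14³ = 3114
3114 = (12,2,10)_16 → 12³ + 2³ + 10³ = 2736
2736 = (10,11,0)_16 → 10³ + 11³ + 0³ = 2331
2331 = (9,1,11)_16 → 9³ + 1³ + 11³ = 2061  — 2061 repeats.
That took 9 steps.

9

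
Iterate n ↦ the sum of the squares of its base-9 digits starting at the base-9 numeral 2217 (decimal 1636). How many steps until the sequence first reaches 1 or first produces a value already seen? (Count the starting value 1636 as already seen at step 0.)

5

1636 = (2,2,1,7)_9 → 2² + 2² + 1² + 7² = 4 + 4 + 1 + 49 = 58
58 = (6,4)_9 → 6² + 4² = 36 + 16 = 52
52 = (5,7)_9 → 5² + 7² = 25 + 49 = 74
74 = (8,2)_9 → 8² + 2² = 64 + 4 = 68
68 = (7,5)_9 → 7² + 5² = 49 + 25 = 74  — 74 repeats.
That took 5 steps.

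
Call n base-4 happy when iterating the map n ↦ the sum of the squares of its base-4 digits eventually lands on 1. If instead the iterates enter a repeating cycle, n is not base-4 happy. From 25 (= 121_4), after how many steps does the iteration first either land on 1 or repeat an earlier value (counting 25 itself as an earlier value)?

25 = (1,2,1)_4 → 1² + 2² + 1² = 1 + 4 + 1 = 6
6 = (1,2)_4 → 1² + 2² = 1 + 4 = 5
5 = (1,1)_4 → 1² + 1² = 1 + 1 = 2
2 = (2)_4 → 2² = 4
4 = (1,0)_4 → 1² + 0² = 1 + 0 = 1  — reached 1.
That took 5 steps.

5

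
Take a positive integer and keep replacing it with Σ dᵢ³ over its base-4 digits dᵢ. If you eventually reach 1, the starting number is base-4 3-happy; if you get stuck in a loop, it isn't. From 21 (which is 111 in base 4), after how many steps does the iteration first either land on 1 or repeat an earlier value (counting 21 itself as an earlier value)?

5

21 = (1,1,1)_4 → 1³ + 1³ + 1³ = 1 + 1 + 1 = 3
3 = (3)_4 → 3³ = 27
27 = (1,2,3)_4 → 1³ + 2³ + 3³ = 1 + 8 + 27 = 36
36 = (2,1,0)_4 → 2³ + 1³ + 0³ = 8 + 1 + 0 = 9
9 = (2,1)_4 → 2³ + 1³ = 8 + 1 = 9  — 9 repeats.
That took 5 steps.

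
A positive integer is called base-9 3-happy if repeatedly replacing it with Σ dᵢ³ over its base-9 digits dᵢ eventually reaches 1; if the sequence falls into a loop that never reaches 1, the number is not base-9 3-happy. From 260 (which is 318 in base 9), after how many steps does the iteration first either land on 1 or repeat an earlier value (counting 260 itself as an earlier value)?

260 = (3,1,8)_9 → 3³ + 1³ + 8³ = 540
540 = (6,6,0)_9 → 6³ + 6³ + 0³ = 432
432 = (5,3,0)_9 → 5³ + 3³ + 0³ = 152
152 = (1,7,8)_9 → 1³ + 7³ + 8³ = 856
856 = (1,1,5,1)_9 → 1³ + 1³ + 5³ + 1³ = 128
128 = (1,5,2)_9 → 1³ + 5³ + 2³ = 134
134 = (1,5,8)_9 → 1³ + 5³ + 8³ = 638
638 = (7,7,8)_9 → 7³ + 7³ + 8³ = 1198
1198 = (1,5,7,1)_9 → 1³ + 5³ + 7³ + 1³ = 470
470 = (5,7,2)_9 → 5³ + 7³ + 2³ = 476
476 = (5,7,8)_9 → 5³ + 7³ + 8³ = 980
980 = (1,3,0,8)_9 → 1³ + 3³ + 0³ + 8³ = 540  — 540 repeats.
That took 12 steps.

12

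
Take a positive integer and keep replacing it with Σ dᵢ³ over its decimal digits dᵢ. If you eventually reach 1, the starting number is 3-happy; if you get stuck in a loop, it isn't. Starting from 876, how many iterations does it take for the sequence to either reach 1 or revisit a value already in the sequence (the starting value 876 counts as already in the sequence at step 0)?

13

876 → 8³ + 7³ + 6³ = 512 + 343 + 216 = 1071
1071 → 1³ + 0³ + 7³ + 1³ = 1 + 0 + 343 + 1 = 345
345 → 3³ + 4³ + 5³ = 27 + 64 + 125 = 216
216 → 2³ + 1³ + 6³ = 8 + 1 + 216 = 225
225 → 2³ + 2³ + 5³ = 8 + 8 + 125 = 141
141 → 1³ + 4³ + 1³ = 1 + 64 + 1 = 66
66 → 6³ + 6³ = 216 + 216 = 432
432 → 4³ + 3³ + 2³ = 64 + 27 + 8 = 99
99 → 9³ + 9³ = 729 + 729 = 1458
1458 → 1³ + 4³ + 5³ + 8³ = 1 + 64 + 125 + 512 = 702
702 → 7³ + 0³ + 2³ = 343 + 0 + 8 = 351
351 → 3³ + 5³ + 1³ = 27 + 125 + 1 = 153
153 → 1³ + 5³ + 3³ = 1 + 125 + 27 = 153  — 153 repeats.
That took 13 steps.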